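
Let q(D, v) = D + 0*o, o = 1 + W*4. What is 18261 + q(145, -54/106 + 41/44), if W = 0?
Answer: 18406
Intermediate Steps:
o = 1 (o = 1 + 0*4 = 1 + 0 = 1)
q(D, v) = D (q(D, v) = D + 0*1 = D + 0 = D)
18261 + q(145, -54/106 + 41/44) = 18261 + 145 = 18406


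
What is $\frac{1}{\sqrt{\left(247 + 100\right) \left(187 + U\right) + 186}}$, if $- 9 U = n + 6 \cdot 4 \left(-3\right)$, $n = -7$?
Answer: $\frac{3 \sqrt{782}}{21896} \approx 0.0038314$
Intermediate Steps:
$U = \frac{79}{9}$ ($U = - \frac{-7 + 6 \cdot 4 \left(-3\right)}{9} = - \frac{-7 + 6 \left(-12\right)}{9} = - \frac{-7 - 72}{9} = \left(- \frac{1}{9}\right) \left(-79\right) = \frac{79}{9} \approx 8.7778$)
$\frac{1}{\sqrt{\left(247 + 100\right) \left(187 + U\right) + 186}} = \frac{1}{\sqrt{\left(247 + 100\right) \left(187 + \frac{79}{9}\right) + 186}} = \frac{1}{\sqrt{347 \cdot \frac{1762}{9} + 186}} = \frac{1}{\sqrt{\frac{611414}{9} + 186}} = \frac{1}{\sqrt{\frac{613088}{9}}} = \frac{1}{\frac{28}{3} \sqrt{782}} = \frac{3 \sqrt{782}}{21896}$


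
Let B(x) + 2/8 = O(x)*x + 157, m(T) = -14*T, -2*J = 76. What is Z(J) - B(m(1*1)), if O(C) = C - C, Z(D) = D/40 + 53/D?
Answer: -15114/95 ≈ -159.09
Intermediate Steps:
J = -38 (J = -½*76 = -38)
Z(D) = 53/D + D/40 (Z(D) = D*(1/40) + 53/D = D/40 + 53/D = 53/D + D/40)
O(C) = 0
B(x) = 627/4 (B(x) = -¼ + (0*x + 157) = -¼ + (0 + 157) = -¼ + 157 = 627/4)
Z(J) - B(m(1*1)) = (53/(-38) + (1/40)*(-38)) - 1*627/4 = (53*(-1/38) - 19/20) - 627/4 = (-53/38 - 19/20) - 627/4 = -891/380 - 627/4 = -15114/95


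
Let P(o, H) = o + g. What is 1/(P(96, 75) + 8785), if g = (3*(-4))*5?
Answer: 1/8821 ≈ 0.00011337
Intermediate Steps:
g = -60 (g = -12*5 = -60)
P(o, H) = -60 + o (P(o, H) = o - 60 = -60 + o)
1/(P(96, 75) + 8785) = 1/((-60 + 96) + 8785) = 1/(36 + 8785) = 1/8821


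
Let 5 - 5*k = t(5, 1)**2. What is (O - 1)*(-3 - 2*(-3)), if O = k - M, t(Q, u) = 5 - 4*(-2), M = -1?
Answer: -492/5 ≈ -98.400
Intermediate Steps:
t(Q, u) = 13 (t(Q, u) = 5 - 2*(-4) = 5 + 8 = 13)
k = -164/5 (k = 1 - 1/5*13**2 = 1 - 1/5*169 = 1 - 169/5 = -164/5 ≈ -32.800)
O = -159/5 (O = -164/5 - 1*(-1) = -164/5 + 1 = -159/5 ≈ -31.800)
(O - 1)*(-3 - 2*(-3)) = (-159/5 - 1)*(-3 - 2*(-3)) = -164*(-3 + 6)/5 = -164/5*3 = -492/5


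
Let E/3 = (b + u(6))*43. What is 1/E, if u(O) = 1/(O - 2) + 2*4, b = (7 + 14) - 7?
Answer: 4/11481 ≈ 0.00034840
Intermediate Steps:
b = 14 (b = 21 - 7 = 14)
u(O) = 8 + 1/(-2 + O) (u(O) = 1/(-2 + O) + 8 = 8 + 1/(-2 + O))
E = 11481/4 (E = 3*((14 + (-15 + 8*6)/(-2 + 6))*43) = 3*((14 + (-15 + 48)/4)*43) = 3*((14 + (¼)*33)*43) = 3*((14 + 33/4)*43) = 3*((89/4)*43) = 3*(3827/4) = 11481/4 ≈ 2870.3)
1/E = 1/(11481/4) = 4/11481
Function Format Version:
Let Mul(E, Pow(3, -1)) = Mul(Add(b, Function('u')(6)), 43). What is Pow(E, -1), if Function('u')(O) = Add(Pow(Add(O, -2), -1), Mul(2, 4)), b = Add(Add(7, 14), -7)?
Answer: Rational(4, 11481) ≈ 0.00034840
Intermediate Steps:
b = 14 (b = Add(21, -7) = 14)
Function('u')(O) = Add(8, Pow(Add(-2, O), -1)) (Function('u')(O) = Add(Pow(Add(-2, O), -1), 8) = Add(8, Pow(Add(-2, O), -1)))
E = Rational(11481, 4) (E = Mul(3, Mul(Add(14, Mul(Pow(Add(-2, 6), -1), Add(-15, Mul(8, 6)))), 43)) = Mul(3, Mul(Add(14, Mul(Pow(4, -1), Add(-15, 48))), 43)) = Mul(3, Mul(Add(14, Mul(Rational(1, 4), 33)), 43)) = Mul(3, Mul(Add(14, Rational(33, 4)), 43)) = Mul(3, Mul(Rational(89, 4), 43)) = Mul(3, Rational(3827, 4)) = Rational(11481, 4) ≈ 2870.3)
Pow(E, -1) = Pow(Rational(11481, 4), -1) = Rational(4, 11481)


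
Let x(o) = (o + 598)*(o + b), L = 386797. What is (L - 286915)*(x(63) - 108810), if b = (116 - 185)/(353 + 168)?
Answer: -3499826925312/521 ≈ -6.7175e+9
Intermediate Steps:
b = -69/521 ≈ -0.13244
x(o) = (598 + o)*(-69/521 + o) (x(o) = (o + 598)*(o - 69/521) = (598 + o)*(-69/521 + o))
(L - 286915)*(x(63) - 108810) = (386797 - 286915)*((-41262/521 + 63² + (311489/521)*63) - 108810) = 99882*((-41262/521 + 3969 + 19623807/521) - 108810) = 99882*(21650394/521 - 108810) = 99882*(-35039616/521) = -3499826925312/521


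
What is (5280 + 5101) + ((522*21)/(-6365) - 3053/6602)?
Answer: 436135775661/42021730 ≈ 10379.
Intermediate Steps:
(5280 + 5101) + ((522*21)/(-6365) - 3053/6602) = 10381 + (10962*(-1/6365) - 3053*1/6602) = 10381 + (-10962/6365 - 3053/6602) = 10381 - 91803469/42021730 = 436135775661/42021730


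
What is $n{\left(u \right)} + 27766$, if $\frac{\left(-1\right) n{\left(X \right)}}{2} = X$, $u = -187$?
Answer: $28140$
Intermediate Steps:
$n{\left(X \right)} = - 2 X$
$n{\left(u \right)} + 27766 = \left(-2\right) \left(-187\right) + 27766 = 374 + 27766 = 28140$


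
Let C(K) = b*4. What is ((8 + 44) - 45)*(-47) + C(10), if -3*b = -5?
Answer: -967/3 ≈ -322.33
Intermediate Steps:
b = 5/3 (b = -1/3*(-5) = 5/3 ≈ 1.6667)
C(K) = 20/3 (C(K) = (5/3)*4 = 20/3)
((8 + 44) - 45)*(-47) + C(10) = ((8 + 44) - 45)*(-47) + 20/3 = (52 - 45)*(-47) + 20/3 = 7*(-47) + 20/3 = -329 + 20/3 = -967/3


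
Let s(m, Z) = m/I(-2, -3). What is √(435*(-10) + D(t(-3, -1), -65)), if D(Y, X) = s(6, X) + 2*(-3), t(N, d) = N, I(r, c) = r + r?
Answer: I*√17430/2 ≈ 66.011*I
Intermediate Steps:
I(r, c) = 2*r
s(m, Z) = -m/4 (s(m, Z) = m/((2*(-2))) = m/(-4) = m*(-¼) = -m/4)
D(Y, X) = -15/2 (D(Y, X) = -¼*6 + 2*(-3) = -3/2 - 6 = -15/2)
√(435*(-10) + D(t(-3, -1), -65)) = √(435*(-10) - 15/2) = √(-4350 - 15/2) = √(-8715/2) = I*√17430/2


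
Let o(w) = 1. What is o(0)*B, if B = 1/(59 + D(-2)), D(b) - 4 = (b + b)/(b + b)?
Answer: 1/64 ≈ 0.015625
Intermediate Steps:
D(b) = 5 (D(b) = 4 + (b + b)/(b + b) = 4 + (2*b)/((2*b)) = 4 + (2*b)*(1/(2*b)) = 4 + 1 = 5)
B = 1/64 (B = 1/(59 + 5) = 1/64 ≈ 0.015625)
o(0)*B = 1*(1/64) = 1/64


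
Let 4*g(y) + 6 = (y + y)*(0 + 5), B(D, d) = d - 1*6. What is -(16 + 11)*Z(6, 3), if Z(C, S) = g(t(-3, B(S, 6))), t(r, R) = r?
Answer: 243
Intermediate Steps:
B(D, d) = -6 + d (B(D, d) = d - 6 = -6 + d)
g(y) = -3/2 + 5*y/2 (g(y) = -3/2 + ((y + y)*(0 + 5))/4 = -3/2 + ((2*y)*5)/4 = -3/2 + (10*y)/4 = -3/2 + 5*y/2)
Z(C, S) = -9 (Z(C, S) = -3/2 + (5/2)*(-3) = -3/2 - 15/2 = -9)
-(16 + 11)*Z(6, 3) = -(16 + 11)*(-9) = -27*(-9) = -1*(-243) = 243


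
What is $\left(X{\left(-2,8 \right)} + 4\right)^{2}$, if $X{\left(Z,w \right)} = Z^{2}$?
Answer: $64$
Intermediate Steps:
$\left(X{\left(-2,8 \right)} + 4\right)^{2} = \left(\left(-2\right)^{2} + 4\right)^{2} = \left(4 + 4\right)^{2} = 8^{2} = 64$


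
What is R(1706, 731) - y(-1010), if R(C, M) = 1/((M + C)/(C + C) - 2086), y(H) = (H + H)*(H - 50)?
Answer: -15234627297412/7114995 ≈ -2.1412e+6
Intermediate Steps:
y(H) = 2*H*(-50 + H) (y(H) = (2*H)*(-50 + H) = 2*H*(-50 + H))
R(C, M) = 1/(-2086 + (C + M)/(2*C)) (R(C, M) = 1/((C + M)/((2*C)) - 2086) = 1/((C + M)*(1/(2*C)) - 2086) = 1/((C + M)/(2*C) - 2086) = 1/(-2086 + (C + M)/(2*C)))
R(1706, 731) - y(-1010) = -2*1706/(-1*731 + 4171*1706) - 2*(-1010)*(-50 - 1010) = -2*1706/(-731 + 7115726) - 2*(-1010)*(-1060) = -2*1706/7114995 - 1*2141200 = -2*1706*1/7114995 - 2141200 = -3412/7114995 - 2141200 = -15234627297412/7114995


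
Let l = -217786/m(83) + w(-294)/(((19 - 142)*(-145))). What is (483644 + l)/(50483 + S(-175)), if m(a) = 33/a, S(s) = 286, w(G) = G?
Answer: -12579540004/9960116265 ≈ -1.2630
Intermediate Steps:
l = -107463238144/196185 (l = -217786/(33/83) - 294*(-1/(145*(19 - 142))) = -217786/(33*(1/83)) - 294/((-123*(-145))) = -217786/33/83 - 294/17835 = -217786*83/33 - 294*1/17835 = -18076238/33 - 98/5945 = -107463238144/196185 ≈ -5.4777e+5)
(483644 + l)/(50483 + S(-175)) = (483644 - 107463238144/196185)/(50483 + 286) = -12579540004/196185/50769 = -12579540004/196185*1/50769 = -12579540004/9960116265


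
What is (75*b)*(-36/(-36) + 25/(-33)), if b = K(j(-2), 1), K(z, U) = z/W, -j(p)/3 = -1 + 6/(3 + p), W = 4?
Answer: -750/11 ≈ -68.182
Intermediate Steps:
j(p) = 3 - 18/(3 + p) (j(p) = -3*(-1 + 6/(3 + p)) = 3 - 18/(3 + p))
K(z, U) = z/4
b = -15/4 (b = (3*(-3 - 2)/(3 - 2))/4 = (3*(-5)/1)/4 = (3*1*(-5))/4 = (¼)*(-15) = -15/4 ≈ -3.7500)
(75*b)*(-36/(-36) + 25/(-33)) = (75*(-15/4))*(-36/(-36) + 25/(-33)) = -1125*(-36*(-1/36) + 25*(-1/33))/4 = -1125*(1 - 25/33)/4 = -1125/4*8/33 = -750/11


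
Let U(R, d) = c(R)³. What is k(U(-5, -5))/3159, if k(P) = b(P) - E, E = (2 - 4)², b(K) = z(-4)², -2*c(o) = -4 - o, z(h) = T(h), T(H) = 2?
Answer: 0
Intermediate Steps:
z(h) = 2
c(o) = 2 + o/2 (c(o) = -(-4 - o)/2 = 2 + o/2)
U(R, d) = (2 + R/2)³
b(K) = 4 (b(K) = 2² = 4)
E = 4 (E = (-2)² = 4)
k(P) = 0 (k(P) = 4 - 1*4 = 4 - 4 = 0)
k(U(-5, -5))/3159 = 0/3159 = 0*(1/3159) = 0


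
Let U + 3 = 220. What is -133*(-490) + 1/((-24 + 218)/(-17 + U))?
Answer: 6321590/97 ≈ 65171.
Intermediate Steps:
U = 217 (U = -3 + 220 = 217)
-133*(-490) + 1/((-24 + 218)/(-17 + U)) = -133*(-490) + 1/((-24 + 218)/(-17 + 217)) = 65170 + 1/(194/200) = 65170 + 1/(194*(1/200)) = 65170 + 1/(97/100) = 65170 + 100/97 = 6321590/97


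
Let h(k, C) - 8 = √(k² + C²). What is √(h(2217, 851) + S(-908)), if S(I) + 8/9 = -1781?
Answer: √(-15965 + 9*√5639290)/3 ≈ 24.512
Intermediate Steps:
h(k, C) = 8 + √(C² + k²) (h(k, C) = 8 + √(k² + C²) = 8 + √(C² + k²))
S(I) = -16037/9 (S(I) = -8/9 - 1781 = -16037/9)
√(h(2217, 851) + S(-908)) = √((8 + √(851² + 2217²)) - 16037/9) = √((8 + √(724201 + 4915089)) - 16037/9) = √((8 + √5639290) - 16037/9) = √(-15965/9 + √5639290)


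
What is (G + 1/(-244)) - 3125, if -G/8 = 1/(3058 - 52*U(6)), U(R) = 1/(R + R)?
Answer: -6985277517/2235284 ≈ -3125.0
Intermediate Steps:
U(R) = 1/(2*R)
G = -24/9161 (G = -8/(3058 - 26/6) = -8/(3058 - 52*1/12) = -8/(3058 - 13/3) = -8/9161/3 = -8*3/9161 = -24/9161 ≈ -0.0026198)
(G + 1/(-244)) - 3125 = (-24/9161 + 1/(-244)) - 3125 = (-24/9161 - 1/244) - 3125 = -15017/2235284 - 3125 = -6985277517/2235284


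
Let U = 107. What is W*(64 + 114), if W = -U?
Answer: -19046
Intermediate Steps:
W = -107 (W = -1*107 = -107)
W*(64 + 114) = -107*(64 + 114) = -107*178 = -19046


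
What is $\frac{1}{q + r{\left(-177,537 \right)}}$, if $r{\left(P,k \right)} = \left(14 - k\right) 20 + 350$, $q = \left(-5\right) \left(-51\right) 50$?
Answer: $\frac{1}{2640} \approx 0.00037879$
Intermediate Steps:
$q = 12750$ ($q = 255 \cdot 50 = 12750$)
$r{\left(P,k \right)} = 630 - 20 k$ ($r{\left(P,k \right)} = \left(280 - 20 k\right) + 350 = 630 - 20 k$)
$\frac{1}{q + r{\left(-177,537 \right)}} = \frac{1}{12750 + \left(630 - 10740\right)} = \frac{1}{12750 - 10110} = \frac{1}{2640}$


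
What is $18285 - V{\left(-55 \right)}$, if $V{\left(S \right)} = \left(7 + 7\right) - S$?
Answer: $18216$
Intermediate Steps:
$V{\left(S \right)} = 14 - S$
$18285 - V{\left(-55 \right)} = 18285 - \left(14 - -55\right) = 18285 - \left(14 + 55\right) = 18285 - 69 = 18216$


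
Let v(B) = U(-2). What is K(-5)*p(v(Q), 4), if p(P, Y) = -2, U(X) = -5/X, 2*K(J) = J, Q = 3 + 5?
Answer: 5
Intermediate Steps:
Q = 8
K(J) = J/2
v(B) = 5/2 (v(B) = -5/(-2) = -5*(-½) = 5/2)
K(-5)*p(v(Q), 4) = ((½)*(-5))*(-2) = -5/2*(-2) = 5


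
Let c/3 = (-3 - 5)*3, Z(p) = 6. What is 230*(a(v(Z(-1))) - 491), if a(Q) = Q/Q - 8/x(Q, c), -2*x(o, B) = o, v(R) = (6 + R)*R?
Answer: -1013840/9 ≈ -1.1265e+5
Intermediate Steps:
c = -72 (c = 3*((-3 - 5)*3) = 3*(-8*3) = 3*(-24) = -72)
v(R) = R*(6 + R)
x(o, B) = -o/2
a(Q) = 1 + 16/Q (a(Q) = Q/Q - 8*(-2/Q) = 1 - (-16)/Q = 1 + 16/Q)
230*(a(v(Z(-1))) - 491) = 230*((16 + 6*(6 + 6))/((6*(6 + 6))) - 491) = 230*((16 + 6*12)/((6*12)) - 491) = 230*((16 + 72)/72 - 491) = 230*((1/72)*88 - 491) = 230*(11/9 - 491) = 230*(-4408/9) = -1013840/9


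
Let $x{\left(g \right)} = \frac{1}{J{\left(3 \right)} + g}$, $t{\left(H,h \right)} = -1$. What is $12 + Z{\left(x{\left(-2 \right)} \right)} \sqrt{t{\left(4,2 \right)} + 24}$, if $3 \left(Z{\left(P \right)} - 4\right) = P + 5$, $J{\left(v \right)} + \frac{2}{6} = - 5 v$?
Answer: $12 + \frac{881 \sqrt{23}}{156} \approx 39.084$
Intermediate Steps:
$J{\left(v \right)} = - \frac{1}{3} - 5 v$
$x{\left(g \right)} = \frac{1}{- \frac{46}{3} + g}$ ($x{\left(g \right)} = \frac{1}{\left(- \frac{1}{3} - 15\right) + g} = \frac{1}{- \frac{46}{3} + g}$)
$Z{\left(P \right)} = \frac{17}{3} + \frac{P}{3}$ ($Z{\left(P \right)} = 4 + \frac{P + 5}{3} = 4 + \frac{5 + P}{3} = 4 + \left(\frac{5}{3} + \frac{P}{3}\right) = \frac{17}{3} + \frac{P}{3}$)
$12 + Z{\left(x{\left(-2 \right)} \right)} \sqrt{t{\left(4,2 \right)} + 24} = 12 + \left(\frac{17}{3} + \frac{3 \frac{1}{-46 + 3 \left(-2\right)}}{3}\right) \sqrt{-1 + 24} = 12 + \left(\frac{17}{3} + \frac{3 \frac{1}{-46 - 6}}{3}\right) \sqrt{23} = 12 + \left(\frac{17}{3} + \frac{3 \frac{1}{-52}}{3}\right) \sqrt{23} = 12 + \left(\frac{17}{3} + \frac{3 \left(- \frac{1}{52}\right)}{3}\right) \sqrt{23} = 12 + \left(\frac{17}{3} + \frac{1}{3} \left(- \frac{3}{52}\right)\right) \sqrt{23} = 12 + \left(\frac{17}{3} - \frac{1}{52}\right) \sqrt{23} = 12 + \frac{881 \sqrt{23}}{156}$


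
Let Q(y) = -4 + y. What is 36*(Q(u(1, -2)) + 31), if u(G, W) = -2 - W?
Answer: 972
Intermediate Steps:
36*(Q(u(1, -2)) + 31) = 36*((-4 + (-2 - 1*(-2))) + 31) = 36*((-4 + (-2 + 2)) + 31) = 36*((-4 + 0) + 31) = 36*(-4 + 31) = 36*27 = 972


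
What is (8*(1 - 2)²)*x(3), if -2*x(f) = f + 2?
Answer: -20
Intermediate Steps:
x(f) = -1 - f/2 (x(f) = -(f + 2)/2 = -(2 + f)/2 = -1 - f/2)
(8*(1 - 2)²)*x(3) = (8*(1 - 2)²)*(-1 - ½*3) = (8*(-1)²)*(-1 - 3/2) = (8*1)*(-5/2) = 8*(-5/2) = -20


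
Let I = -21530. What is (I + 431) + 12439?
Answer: -8660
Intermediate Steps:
(I + 431) + 12439 = (-21530 + 431) + 12439 = -21099 + 12439 = -8660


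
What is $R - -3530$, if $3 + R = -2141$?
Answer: $1386$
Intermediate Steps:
$R = -2144$ ($R = -3 - 2141 = -2144$)
$R - -3530 = -2144 - -3530 = -2144 + 3530 = 1386$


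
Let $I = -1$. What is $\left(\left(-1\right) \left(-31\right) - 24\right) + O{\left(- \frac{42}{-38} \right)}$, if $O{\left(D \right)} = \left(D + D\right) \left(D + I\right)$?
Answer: $\frac{2611}{361} \approx 7.2327$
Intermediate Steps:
$O{\left(D \right)} = 2 D \left(-1 + D\right)$ ($O{\left(D \right)} = \left(D + D\right) \left(D - 1\right) = 2 D \left(-1 + D\right)$)
$\left(\left(-1\right) \left(-31\right) - 24\right) + O{\left(- \frac{42}{-38} \right)} = \left(\left(-1\right) \left(-31\right) - 24\right) + 2 \left(- \frac{42}{-38}\right) \left(-1 - \frac{42}{-38}\right) = \left(31 - 24\right) + 2 \left(\left(-42\right) \left(- \frac{1}{38}\right)\right) \left(-1 - - \frac{21}{19}\right) = 7 + 2 \cdot \frac{21}{19} \left(-1 + \frac{21}{19}\right) = 7 + 2 \cdot \frac{21}{19} \cdot \frac{2}{19} = 7 + \frac{84}{361} = \frac{2611}{361}$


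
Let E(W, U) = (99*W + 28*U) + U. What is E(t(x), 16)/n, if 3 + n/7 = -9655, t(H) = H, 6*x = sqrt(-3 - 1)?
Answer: -232/33803 - 3*I/6146 ≈ -0.0068633 - 0.00048812*I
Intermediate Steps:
x = I/3 (x = sqrt(-3 - 1)/6 = sqrt(-4)/6 = (2*I)/6 = I/3 ≈ 0.33333*I)
n = -67606 (n = -21 + 7*(-9655) = -21 - 67585 = -67606)
E(W, U) = 29*U + 99*W (E(W, U) = (28*U + 99*W) + U = 29*U + 99*W)
E(t(x), 16)/n = (29*16 + 99*(I/3))/(-67606) = (464 + 33*I)*(-1/67606) = -232/33803 - 3*I/6146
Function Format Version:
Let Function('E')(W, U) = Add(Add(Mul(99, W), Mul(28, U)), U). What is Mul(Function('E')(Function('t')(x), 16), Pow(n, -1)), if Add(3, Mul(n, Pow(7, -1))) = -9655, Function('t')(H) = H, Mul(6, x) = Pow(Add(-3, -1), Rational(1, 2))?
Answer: Add(Rational(-232, 33803), Mul(Rational(-3, 6146), I)) ≈ Add(-0.0068633, Mul(-0.00048812, I))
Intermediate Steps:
x = Mul(Rational(1, 3), I) (x = Mul(Rational(1, 6), Pow(Add(-3, -1), Rational(1, 2))) = Mul(Rational(1, 6), Pow(-4, Rational(1, 2))) = Mul(Rational(1, 6), Mul(2, I)) = Mul(Rational(1, 3), I) ≈ Mul(0.33333, I))
n = -67606 (n = Add(-21, Mul(7, -9655)) = Add(-21, -67585) = -67606)
Function('E')(W, U) = Add(Mul(29, U), Mul(99, W)) (Function('E')(W, U) = Add(Add(Mul(28, U), Mul(99, W)), U) = Add(Mul(29, U), Mul(99, W)))
Mul(Function('E')(Function('t')(x), 16), Pow(n, -1)) = Mul(Add(Mul(29, 16), Mul(99, Mul(Rational(1, 3), I))), Pow(-67606, -1)) = Mul(Add(464, Mul(33, I)), Rational(-1, 67606)) = Add(Rational(-232, 33803), Mul(Rational(-3, 6146), I))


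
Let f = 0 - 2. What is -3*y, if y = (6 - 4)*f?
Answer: 12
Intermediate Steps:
f = -2
y = -4 (y = (6 - 4)*(-2) = 2*(-2) = -4)
-3*y = -3*(-4) = 12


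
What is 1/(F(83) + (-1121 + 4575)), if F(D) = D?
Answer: 1/3537 ≈ 0.00028273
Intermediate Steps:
1/(F(83) + (-1121 + 4575)) = 1/(83 + (-1121 + 4575)) = 1/(83 + 3454) = 1/3537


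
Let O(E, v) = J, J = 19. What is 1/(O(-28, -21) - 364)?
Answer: -1/345 ≈ -0.0028986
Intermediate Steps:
O(E, v) = 19
1/(O(-28, -21) - 364) = 1/(19 - 364) = 1/(-345) = -1/345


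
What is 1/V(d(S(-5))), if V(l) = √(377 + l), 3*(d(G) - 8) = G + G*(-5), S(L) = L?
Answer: √141/235 ≈ 0.050529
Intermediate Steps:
d(G) = 8 - 4*G/3 (d(G) = 8 + (G + G*(-5))/3 = 8 + (G - 5*G)/3 = 8 + (-4*G)/3 = 8 - 4*G/3)
1/V(d(S(-5))) = 1/(√(377 + (8 - 4/3*(-5)))) = 1/(√(377 + (8 + 20/3))) = 1/(√(377 + 44/3)) = 1/(√(1175/3)) = 1/(5*√141/3) = √141/235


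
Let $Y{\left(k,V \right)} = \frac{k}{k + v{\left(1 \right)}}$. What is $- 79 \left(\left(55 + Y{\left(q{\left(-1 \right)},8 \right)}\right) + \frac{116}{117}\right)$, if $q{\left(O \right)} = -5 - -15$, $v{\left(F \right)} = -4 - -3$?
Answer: $- \frac{175933}{39} \approx -4511.1$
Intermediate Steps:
$v{\left(F \right)} = -1$ ($v{\left(F \right)} = -4 + 3 = -1$)
$q{\left(O \right)} = 10$ ($q{\left(O \right)} = -5 + 15 = 10$)
$Y{\left(k,V \right)} = \frac{k}{-1 + k}$ ($Y{\left(k,V \right)} = \frac{k}{k - 1} = \frac{k}{-1 + k}$)
$- 79 \left(\left(55 + Y{\left(q{\left(-1 \right)},8 \right)}\right) + \frac{116}{117}\right) = - 79 \left(\left(55 + \frac{10}{-1 + 10}\right) + \frac{116}{117}\right) = - 79 \left(\left(55 + \frac{10}{9}\right) + 116 \cdot \frac{1}{117}\right) = - 79 \left(\left(55 + 10 \cdot \frac{1}{9}\right) + \frac{116}{117}\right) = - 79 \left(\left(55 + \frac{10}{9}\right) + \frac{116}{117}\right) = - 79 \left(\frac{505}{9} + \frac{116}{117}\right) = \left(-79\right) \frac{2227}{39} = - \frac{175933}{39}$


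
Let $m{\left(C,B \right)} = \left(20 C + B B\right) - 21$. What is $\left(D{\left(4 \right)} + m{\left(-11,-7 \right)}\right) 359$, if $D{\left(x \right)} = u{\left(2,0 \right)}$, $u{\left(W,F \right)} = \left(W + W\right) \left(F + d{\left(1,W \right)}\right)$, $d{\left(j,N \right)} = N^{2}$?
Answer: $-63184$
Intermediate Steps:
$u{\left(W,F \right)} = 2 W \left(F + W^{2}\right)$ ($u{\left(W,F \right)} = \left(W + W\right) \left(F + W^{2}\right) = 2 W \left(F + W^{2}\right)$)
$m{\left(C,B \right)} = -21 + B^{2} + 20 C$ ($m{\left(C,B \right)} = \left(20 C + B^{2}\right) - 21 = \left(B^{2} + 20 C\right) - 21 = -21 + B^{2} + 20 C$)
$D{\left(x \right)} = 16$ ($D{\left(x \right)} = 2 \cdot 2 \left(0 + 2^{2}\right) = 2 \cdot 2 \left(0 + 4\right) = 2 \cdot 2 \cdot 4 = 16$)
$\left(D{\left(4 \right)} + m{\left(-11,-7 \right)}\right) 359 = \left(16 + \left(-21 + \left(-7\right)^{2} + 20 \left(-11\right)\right)\right) 359 = \left(16 - 192\right) 359 = \left(-176\right) 359 = -63184$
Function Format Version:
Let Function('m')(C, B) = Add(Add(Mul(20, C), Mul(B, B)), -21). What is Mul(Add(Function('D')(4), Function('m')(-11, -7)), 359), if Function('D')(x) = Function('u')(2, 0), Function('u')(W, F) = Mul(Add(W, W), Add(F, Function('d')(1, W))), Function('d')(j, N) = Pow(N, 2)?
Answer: -63184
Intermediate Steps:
Function('u')(W, F) = Mul(2, W, Add(F, Pow(W, 2))) (Function('u')(W, F) = Mul(Add(W, W), Add(F, Pow(W, 2))) = Mul(Mul(2, W), Add(F, Pow(W, 2))) = Mul(2, W, Add(F, Pow(W, 2))))
Function('m')(C, B) = Add(-21, Pow(B, 2), Mul(20, C)) (Function('m')(C, B) = Add(Add(Mul(20, C), Pow(B, 2)), -21) = Add(Add(Pow(B, 2), Mul(20, C)), -21) = Add(-21, Pow(B, 2), Mul(20, C)))
Function('D')(x) = 16 (Function('D')(x) = Mul(2, 2, Add(0, Pow(2, 2))) = Mul(2, 2, Add(0, 4)) = Mul(2, 2, 4) = 16)
Mul(Add(Function('D')(4), Function('m')(-11, -7)), 359) = Mul(Add(16, Add(-21, Pow(-7, 2), Mul(20, -11))), 359) = Mul(Add(16, Add(-21, 49, -220)), 359) = Mul(Add(16, -192), 359) = Mul(-176, 359) = -63184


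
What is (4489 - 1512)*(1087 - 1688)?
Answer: -1789177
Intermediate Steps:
(4489 - 1512)*(1087 - 1688) = 2977*(-601) = -1789177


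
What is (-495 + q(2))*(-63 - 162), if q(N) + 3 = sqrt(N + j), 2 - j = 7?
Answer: 112050 - 225*I*sqrt(3) ≈ 1.1205e+5 - 389.71*I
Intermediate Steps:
j = -5 (j = 2 - 1*7 = 2 - 7 = -5)
q(N) = -3 + sqrt(-5 + N) (q(N) = -3 + sqrt(N - 5) = -3 + sqrt(-5 + N))
(-495 + q(2))*(-63 - 162) = (-495 + (-3 + sqrt(-5 + 2)))*(-63 - 162) = (-495 + (-3 + sqrt(-3)))*(-225) = (-495 + (-3 + I*sqrt(3)))*(-225) = (-498 + I*sqrt(3))*(-225) = 112050 - 225*I*sqrt(3)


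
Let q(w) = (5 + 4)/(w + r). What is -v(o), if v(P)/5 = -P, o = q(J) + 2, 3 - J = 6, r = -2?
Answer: 1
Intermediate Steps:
J = -3 (J = 3 - 1*6 = 3 - 6 = -3)
q(w) = 9/(-2 + w) (q(w) = (5 + 4)/(w - 2) = 9/(-2 + w))
o = ⅕ (o = 9/(-2 - 3) + 2 = 9/(-5) + 2 = 9*(-⅕) + 2 = -9/5 + 2 = ⅕ ≈ 0.20000)
v(P) = -5*P (v(P) = 5*(-P) = -5*P)
-v(o) = -(-5)/5 = -1*(-1) = 1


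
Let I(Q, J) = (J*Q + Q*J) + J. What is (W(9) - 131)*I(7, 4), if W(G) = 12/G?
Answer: -7780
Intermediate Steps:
I(Q, J) = J + 2*J*Q (I(Q, J) = (J*Q + J*Q) + J = 2*J*Q + J = J + 2*J*Q)
(W(9) - 131)*I(7, 4) = (12/9 - 131)*(4*(1 + 2*7)) = (12*(⅑) - 131)*(4*(1 + 14)) = (4/3 - 131)*(4*15) = -389/3*60 = -7780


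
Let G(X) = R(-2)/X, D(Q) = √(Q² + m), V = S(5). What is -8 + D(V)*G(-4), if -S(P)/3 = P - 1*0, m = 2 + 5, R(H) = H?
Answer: -8 + √58 ≈ -0.38423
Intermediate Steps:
m = 7
S(P) = -3*P (S(P) = -3*(P - 1*0) = -3*(P + 0) = -3*P)
V = -15 (V = -3*5 = -15)
D(Q) = √(7 + Q²) (D(Q) = √(Q² + 7) = √(7 + Q²))
G(X) = -2/X
-8 + D(V)*G(-4) = -8 + √(7 + (-15)²)*(-2/(-4)) = -8 + √(7 + 225)*(-2*(-¼)) = -8 + √232*(½) = -8 + (2*√58)*(½) = -8 + √58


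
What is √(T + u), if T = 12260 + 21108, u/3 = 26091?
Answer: √111641 ≈ 334.13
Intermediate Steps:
u = 78273 (u = 3*26091 = 78273)
T = 33368
√(T + u) = √(33368 + 78273) = √111641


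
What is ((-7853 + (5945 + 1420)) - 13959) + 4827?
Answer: -9620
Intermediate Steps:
((-7853 + (5945 + 1420)) - 13959) + 4827 = ((-7853 + 7365) - 13959) + 4827 = (-488 - 13959) + 4827 = -14447 + 4827 = -9620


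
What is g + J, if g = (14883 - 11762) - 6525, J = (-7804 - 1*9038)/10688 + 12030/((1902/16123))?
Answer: 166984221711/1694048 ≈ 98571.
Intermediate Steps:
J = 172750761103/1694048 (J = (-7804 - 9038)*(1/10688) + 12030/((1902*(1/16123))) = -16842*1/10688 + 12030/(1902/16123) = -8421/5344 + 12030*(16123/1902) = -8421/5344 + 32326615/317 = 172750761103/1694048 ≈ 1.0198e+5)
g = -3404 (g = 3121 - 6525 = -3404)
g + J = -3404 + 172750761103/1694048 = 166984221711/1694048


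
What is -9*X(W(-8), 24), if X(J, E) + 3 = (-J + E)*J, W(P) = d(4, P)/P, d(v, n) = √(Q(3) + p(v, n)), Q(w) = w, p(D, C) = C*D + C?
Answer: 1395/64 + 27*I*√37 ≈ 21.797 + 164.23*I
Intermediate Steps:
p(D, C) = C + C*D
d(v, n) = √(3 + n*(1 + v))
W(P) = √(3 + 5*P)/P (W(P) = √(3 + P*(1 + 4))/P = √(3 + P*5)/P = √(3 + 5*P)/P)
X(J, E) = -3 + J*(E - J) (X(J, E) = -3 + (-J + E)*J = -3 + (E - J)*J = -3 + J*(E - J))
-9*X(W(-8), 24) = -9*(-3 - (√(3 + 5*(-8))/(-8))² + 24*(√(3 + 5*(-8))/(-8))) = -9*(-3 - (-√(3 - 40)/8)² + 24*(-√(3 - 40)/8)) = -9*(-3 - (-I*√37/8)² + 24*(-I*√37/8)) = -9*(-3 - 1*(-37/64) - 3*I*√37) = -9*(-3 + 37/64 - 3*I*√37) = -9*(-155/64 - 3*I*√37) = 1395/64 + 27*I*√37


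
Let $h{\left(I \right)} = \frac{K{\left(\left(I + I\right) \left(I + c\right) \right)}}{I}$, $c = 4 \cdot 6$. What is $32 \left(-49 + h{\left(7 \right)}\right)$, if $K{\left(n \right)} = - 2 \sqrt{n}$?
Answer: $-1568 - \frac{64 \sqrt{434}}{7} \approx -1758.5$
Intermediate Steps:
$c = 24$
$h{\left(I \right)} = - \frac{2 \sqrt{2} \sqrt{I \left(24 + I\right)}}{I}$ ($h{\left(I \right)} = \frac{\left(-2\right) \sqrt{\left(I + I\right) \left(I + 24\right)}}{I} = \frac{\left(-2\right) \sqrt{2 I \left(24 + I\right)}}{I} = \frac{\left(-2\right) \sqrt{2} \sqrt{I \left(24 + I\right)}}{I} = - \frac{2 \sqrt{2} \sqrt{I \left(24 + I\right)}}{I}$)
$32 \left(-49 + h{\left(7 \right)}\right) = 32 \left(-49 - \frac{2 \sqrt{2} \sqrt{7 \left(24 + 7\right)}}{7}\right) = 32 \left(-49 - 2 \sqrt{2} \cdot \frac{1}{7} \sqrt{7 \cdot 31}\right) = 32 \left(-49 - 2 \sqrt{2} \cdot \frac{1}{7} \sqrt{217}\right) = 32 \left(-49 - \frac{2 \sqrt{434}}{7}\right) = -1568 - \frac{64 \sqrt{434}}{7}$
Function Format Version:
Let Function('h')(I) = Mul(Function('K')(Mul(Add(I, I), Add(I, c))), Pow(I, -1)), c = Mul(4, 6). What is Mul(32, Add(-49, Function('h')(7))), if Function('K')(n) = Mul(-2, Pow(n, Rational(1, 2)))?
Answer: Add(-1568, Mul(Rational(-64, 7), Pow(434, Rational(1, 2)))) ≈ -1758.5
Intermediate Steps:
c = 24
Function('h')(I) = Mul(-2, Pow(2, Rational(1, 2)), Pow(I, -1), Pow(Mul(I, Add(24, I)), Rational(1, 2))) (Function('h')(I) = Mul(Mul(-2, Pow(Mul(Add(I, I), Add(I, 24)), Rational(1, 2))), Pow(I, -1)) = Mul(Mul(-2, Pow(Mul(Mul(2, I), Add(24, I)), Rational(1, 2))), Pow(I, -1)) = Mul(Mul(-2, Pow(Mul(2, I, Add(24, I)), Rational(1, 2))), Pow(I, -1)) = Mul(Mul(-2, Mul(Pow(2, Rational(1, 2)), Pow(Mul(I, Add(24, I)), Rational(1, 2)))), Pow(I, -1)) = Mul(Mul(-2, Pow(2, Rational(1, 2)), Pow(Mul(I, Add(24, I)), Rational(1, 2))), Pow(I, -1)) = Mul(-2, Pow(2, Rational(1, 2)), Pow(I, -1), Pow(Mul(I, Add(24, I)), Rational(1, 2))))
Mul(32, Add(-49, Function('h')(7))) = Mul(32, Add(-49, Mul(-2, Pow(2, Rational(1, 2)), Pow(7, -1), Pow(Mul(7, Add(24, 7)), Rational(1, 2))))) = Mul(32, Add(-49, Mul(-2, Pow(2, Rational(1, 2)), Rational(1, 7), Pow(Mul(7, 31), Rational(1, 2))))) = Mul(32, Add(-49, Mul(-2, Pow(2, Rational(1, 2)), Rational(1, 7), Pow(217, Rational(1, 2))))) = Mul(32, Add(-49, Mul(Rational(-2, 7), Pow(434, Rational(1, 2))))) = Add(-1568, Mul(Rational(-64, 7), Pow(434, Rational(1, 2))))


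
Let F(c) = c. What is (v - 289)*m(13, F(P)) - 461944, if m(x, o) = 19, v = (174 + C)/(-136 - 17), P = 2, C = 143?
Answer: -71523578/153 ≈ -4.6747e+5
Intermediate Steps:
v = -317/153 (v = (174 + 143)/(-136 - 17) = 317/(-153) = 317*(-1/153) = -317/153 ≈ -2.0719)
(v - 289)*m(13, F(P)) - 461944 = (-317/153 - 289)*19 - 461944 = -44534/153*19 - 461944 = -846146/153 - 461944 = -71523578/153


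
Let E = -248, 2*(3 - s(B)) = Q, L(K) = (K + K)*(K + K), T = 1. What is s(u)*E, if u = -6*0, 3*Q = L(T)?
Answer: -1736/3 ≈ -578.67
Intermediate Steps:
L(K) = 4*K**2 (L(K) = (2*K)*(2*K) = 4*K**2)
Q = 4/3 (Q = (4*1**2)/3 = (4*1)/3 = (1/3)*4 = 4/3 ≈ 1.3333)
u = 0 (u = -6*0 = 0)
s(B) = 7/3 (s(B) = 3 - 1/2*4/3 = 3 - 2/3 = 7/3)
s(u)*E = (7/3)*(-248) = -1736/3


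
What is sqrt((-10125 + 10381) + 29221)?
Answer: sqrt(29477) ≈ 171.69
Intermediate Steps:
sqrt((-10125 + 10381) + 29221) = sqrt(256 + 29221) = sqrt(29477)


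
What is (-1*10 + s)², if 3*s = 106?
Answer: 5776/9 ≈ 641.78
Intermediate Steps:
s = 106/3 (s = (⅓)*106 = 106/3 ≈ 35.333)
(-1*10 + s)² = (-1*10 + 106/3)² = (-10 + 106/3)² = (76/3)² = 5776/9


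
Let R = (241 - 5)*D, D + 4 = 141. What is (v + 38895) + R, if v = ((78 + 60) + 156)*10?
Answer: 74167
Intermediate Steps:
D = 137 (D = -4 + 141 = 137)
v = 2940 (v = (138 + 156)*10 = 294*10 = 2940)
R = 32332 (R = (241 - 5)*137 = 236*137 = 32332)
(v + 38895) + R = (2940 + 38895) + 32332 = 41835 + 32332 = 74167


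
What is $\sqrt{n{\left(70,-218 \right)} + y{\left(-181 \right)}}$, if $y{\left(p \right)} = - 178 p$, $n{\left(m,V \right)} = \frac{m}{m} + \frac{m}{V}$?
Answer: $\frac{18 \sqrt{1181451}}{109} \approx 179.5$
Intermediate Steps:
$n{\left(m,V \right)} = 1 + \frac{m}{V}$
$\sqrt{n{\left(70,-218 \right)} + y{\left(-181 \right)}} = \sqrt{\frac{-218 + 70}{-218} - -32218} = \sqrt{\left(- \frac{1}{218}\right) \left(-148\right) + 32218} = \sqrt{\frac{74}{109} + 32218} = \sqrt{\frac{3511836}{109}} = \frac{18 \sqrt{1181451}}{109}$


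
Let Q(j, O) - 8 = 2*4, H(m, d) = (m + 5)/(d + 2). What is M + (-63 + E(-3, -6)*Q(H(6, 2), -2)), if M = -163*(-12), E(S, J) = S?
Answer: 1845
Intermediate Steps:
H(m, d) = (5 + m)/(2 + d)
M = 1956
Q(j, O) = 16 (Q(j, O) = 8 + 2*4 = 8 + 8 = 16)
M + (-63 + E(-3, -6)*Q(H(6, 2), -2)) = 1956 + (-63 - 3*16) = 1956 + (-63 - 48) = 1956 - 111 = 1845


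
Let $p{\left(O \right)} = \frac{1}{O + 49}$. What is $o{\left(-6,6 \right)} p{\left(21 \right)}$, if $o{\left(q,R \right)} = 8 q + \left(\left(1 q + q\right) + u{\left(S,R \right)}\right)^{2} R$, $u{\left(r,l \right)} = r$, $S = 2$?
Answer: $\frac{276}{35} \approx 7.8857$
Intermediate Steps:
$p{\left(O \right)} = \frac{1}{49 + O}$
$o{\left(q,R \right)} = 8 q + R \left(2 + 2 q\right)^{2}$ ($o{\left(q,R \right)} = 8 q + \left(\left(1 q + q\right) + 2\right)^{2} R = 8 q + \left(\left(q + q\right) + 2\right)^{2} R = 8 q + \left(2 q + 2\right)^{2} R = 8 q + \left(2 + 2 q\right)^{2} R = 8 q + R \left(2 + 2 q\right)^{2}$)
$o{\left(-6,6 \right)} p{\left(21 \right)} = \frac{8 \left(-6\right) + 4 \cdot 6 \left(1 - 6\right)^{2}}{49 + 21} = \frac{-48 + 4 \cdot 6 \left(-5\right)^{2}}{70} = \left(-48 + 4 \cdot 6 \cdot 25\right) \frac{1}{70} = \left(-48 + 600\right) \frac{1}{70} = 552 \cdot \frac{1}{70} = \frac{276}{35}$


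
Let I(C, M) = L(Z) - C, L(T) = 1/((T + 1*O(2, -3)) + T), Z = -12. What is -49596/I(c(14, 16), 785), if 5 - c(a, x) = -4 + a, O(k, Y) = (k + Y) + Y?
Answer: -1388688/139 ≈ -9990.6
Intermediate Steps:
O(k, Y) = k + 2*Y (O(k, Y) = (Y + k) + Y = k + 2*Y)
c(a, x) = 9 - a (c(a, x) = 5 - (-4 + a) = 5 + (4 - a) = 9 - a)
L(T) = 1/(-4 + 2*T) (L(T) = 1/((T + 1*(2 + 2*(-3))) + T) = 1/((T + 1*(2 - 6)) + T) = 1/((T + 1*(-4)) + T) = 1/((T - 4) + T) = 1/((-4 + T) + T) = 1/(-4 + 2*T))
I(C, M) = -1/28 - C (I(C, M) = 1/(2*(-2 - 12)) - C = (½)/(-14) - C = (½)*(-1/14) - C = -1/28 - C)
-49596/I(c(14, 16), 785) = -49596/(-1/28 - (9 - 1*14)) = -49596/(-1/28 - (9 - 14)) = -49596/(-1/28 - 1*(-5)) = -49596/(-1/28 + 5) = -49596/139/28 = -49596*28/139 = -1388688/139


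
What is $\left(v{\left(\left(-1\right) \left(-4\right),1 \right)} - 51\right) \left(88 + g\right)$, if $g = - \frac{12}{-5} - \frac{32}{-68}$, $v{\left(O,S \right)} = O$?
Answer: $- \frac{363028}{85} \approx -4270.9$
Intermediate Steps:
$g = \frac{244}{85}$ ($g = \left(-12\right) \left(- \frac{1}{5}\right) - - \frac{8}{17} = \frac{12}{5} + \frac{8}{17} = \frac{244}{85} \approx 2.8706$)
$\left(v{\left(\left(-1\right) \left(-4\right),1 \right)} - 51\right) \left(88 + g\right) = \left(\left(-1\right) \left(-4\right) - 51\right) \left(88 + \frac{244}{85}\right) = \left(4 - 51\right) \frac{7724}{85} = \left(-47\right) \frac{7724}{85} = - \frac{363028}{85}$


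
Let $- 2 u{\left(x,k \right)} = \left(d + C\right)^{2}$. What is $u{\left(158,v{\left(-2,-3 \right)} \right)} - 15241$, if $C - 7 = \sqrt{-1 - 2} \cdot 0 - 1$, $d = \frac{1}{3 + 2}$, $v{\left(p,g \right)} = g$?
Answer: $- \frac{763011}{50} \approx -15260.0$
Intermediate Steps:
$d = \frac{1}{5} \approx 0.2$
$C = 6$ ($C = 7 - \left(1 - \sqrt{-1 - 2} \cdot 0\right) = 7 - \left(1 - \sqrt{-3} \cdot 0\right) = 7 - \left(1 - i \sqrt{3} \cdot 0\right) = 7 + \left(0 - 1\right) = 7 - 1 = 6$)
$u{\left(x,k \right)} = - \frac{961}{50}$ ($u{\left(x,k \right)} = - \frac{\left(\frac{1}{5} + 6\right)^{2}}{2} = - \frac{\left(\frac{31}{5}\right)^{2}}{2} = \left(- \frac{1}{2}\right) \frac{961}{25} = - \frac{961}{50}$)
$u{\left(158,v{\left(-2,-3 \right)} \right)} - 15241 = - \frac{961}{50} - 15241 = - \frac{763011}{50}$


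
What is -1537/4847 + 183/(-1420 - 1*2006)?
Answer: -2050921/5535274 ≈ -0.37052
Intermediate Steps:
-1537/4847 + 183/(-1420 - 1*2006) = -1537*1/4847 + 183/(-1420 - 2006) = -1537/4847 + 183/(-3426) = -1537/4847 + 183*(-1/3426) = -1537/4847 - 61/1142 = -2050921/5535274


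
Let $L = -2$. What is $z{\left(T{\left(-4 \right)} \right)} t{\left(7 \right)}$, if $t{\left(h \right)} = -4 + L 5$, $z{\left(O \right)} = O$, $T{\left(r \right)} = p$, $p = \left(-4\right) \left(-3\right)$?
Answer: $-168$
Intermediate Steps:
$p = 12$
$T{\left(r \right)} = 12$
$t{\left(h \right)} = -14$ ($t{\left(h \right)} = -4 - 10 = -14$)
$z{\left(T{\left(-4 \right)} \right)} t{\left(7 \right)} = 12 \left(-14\right) = -168$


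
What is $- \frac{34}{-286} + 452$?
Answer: $\frac{64653}{143} \approx 452.12$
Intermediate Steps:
$- \frac{34}{-286} + 452 = \left(-34\right) \left(- \frac{1}{286}\right) + 452 = \frac{17}{143} + 452 = \frac{64653}{143}$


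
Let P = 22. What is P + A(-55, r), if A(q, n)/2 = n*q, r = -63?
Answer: 6952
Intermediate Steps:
A(q, n) = 2*n*q (A(q, n) = 2*(n*q) = 2*n*q)
P + A(-55, r) = 22 + 2*(-63)*(-55) = 22 + 6930 = 6952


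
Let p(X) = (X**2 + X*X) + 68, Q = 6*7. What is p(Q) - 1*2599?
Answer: 997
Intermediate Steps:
Q = 42
p(X) = 68 + 2*X**2 (p(X) = (X**2 + X**2) + 68 = 2*X**2 + 68 = 68 + 2*X**2)
p(Q) - 1*2599 = (68 + 2*42**2) - 1*2599 = (68 + 2*1764) - 2599 = (68 + 3528) - 2599 = 3596 - 2599 = 997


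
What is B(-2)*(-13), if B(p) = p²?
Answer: -52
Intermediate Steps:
B(-2)*(-13) = (-2)²*(-13) = 4*(-13) = -52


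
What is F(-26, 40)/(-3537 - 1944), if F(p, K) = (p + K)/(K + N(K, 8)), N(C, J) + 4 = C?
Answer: -1/29754 ≈ -3.3609e-5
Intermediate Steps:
N(C, J) = -4 + C
F(p, K) = (K + p)/(-4 + 2*K) (F(p, K) = (p + K)/(K + (-4 + K)) = (K + p)/(-4 + 2*K))
F(-26, 40)/(-3537 - 1944) = ((40 - 26)/(2*(-2 + 40)))/(-3537 - 1944) = ((½)*14/38)/(-5481) = ((½)*(1/38)*14)*(-1/5481) = (7/38)*(-1/5481) = -1/29754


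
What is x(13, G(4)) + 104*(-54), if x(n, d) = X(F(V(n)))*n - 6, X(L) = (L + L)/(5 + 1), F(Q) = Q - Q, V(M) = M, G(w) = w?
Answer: -5622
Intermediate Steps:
F(Q) = 0
X(L) = L/3 (X(L) = (2*L)/6 = (2*L)*(⅙) = L/3)
x(n, d) = -6 (x(n, d) = ((⅓)*0)*n - 6 = 0*n - 6 = 0 - 6 = -6)
x(13, G(4)) + 104*(-54) = -6 + 104*(-54) = -6 - 5616 = -5622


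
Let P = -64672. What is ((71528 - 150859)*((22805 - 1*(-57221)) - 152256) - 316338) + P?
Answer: 5729697120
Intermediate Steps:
((71528 - 150859)*((22805 - 1*(-57221)) - 152256) - 316338) + P = ((71528 - 150859)*((22805 - 1*(-57221)) - 152256) - 316338) - 64672 = (-79331*((22805 + 57221) - 152256) - 316338) - 64672 = (-79331*(80026 - 152256) - 316338) - 64672 = (-79331*(-72230) - 316338) - 64672 = (5730078130 - 316338) - 64672 = 5729761792 - 64672 = 5729697120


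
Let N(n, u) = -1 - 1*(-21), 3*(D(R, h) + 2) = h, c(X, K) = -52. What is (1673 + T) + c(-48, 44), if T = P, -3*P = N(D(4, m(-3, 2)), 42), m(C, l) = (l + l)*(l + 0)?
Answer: 4843/3 ≈ 1614.3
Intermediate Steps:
m(C, l) = 2*l² (m(C, l) = (2*l)*l = 2*l²)
D(R, h) = -2 + h/3
N(n, u) = 20 (N(n, u) = -1 + 21 = 20)
P = -20/3 (P = -⅓*20 = -20/3 ≈ -6.6667)
T = -20/3 ≈ -6.6667
(1673 + T) + c(-48, 44) = (1673 - 20/3) - 52 = 4999/3 - 52 = 4843/3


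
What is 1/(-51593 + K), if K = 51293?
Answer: -1/300 ≈ -0.0033333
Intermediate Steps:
1/(-51593 + K) = 1/(-51593 + 51293) = 1/(-300) = -1/300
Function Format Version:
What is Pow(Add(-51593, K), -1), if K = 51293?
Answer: Rational(-1, 300) ≈ -0.0033333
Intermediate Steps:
Pow(Add(-51593, K), -1) = Pow(Add(-51593, 51293), -1) = Pow(-300, -1) = Rational(-1, 300)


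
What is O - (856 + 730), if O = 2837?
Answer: 1251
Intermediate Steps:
O - (856 + 730) = 2837 - (856 + 730) = 2837 - 1*1586 = 2837 - 1586 = 1251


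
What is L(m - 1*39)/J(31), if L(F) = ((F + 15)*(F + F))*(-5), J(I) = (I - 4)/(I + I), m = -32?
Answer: -2465120/27 ≈ -91301.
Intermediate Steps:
J(I) = (-4 + I)/(2*I) (J(I) = (-4 + I)/((2*I)) = (-4 + I)*(1/(2*I)) = (-4 + I)/(2*I))
L(F) = -10*F*(15 + F) (L(F) = ((15 + F)*(2*F))*(-5) = (2*F*(15 + F))*(-5) = -10*F*(15 + F))
L(m - 1*39)/J(31) = (-10*(-32 - 1*39)*(15 + (-32 - 1*39)))/(((1/2)*(-4 + 31)/31)) = (-10*(-32 - 39)*(15 + (-32 - 39)))/(((1/2)*(1/31)*27)) = (-10*(-71)*(15 - 71))/(27/62) = -10*(-71)*(-56)*(62/27) = -39760*62/27 = -2465120/27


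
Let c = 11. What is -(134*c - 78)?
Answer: -1396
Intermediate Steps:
-(134*c - 78) = -(134*11 - 78) = -(1474 - 78) = -1*1396 = -1396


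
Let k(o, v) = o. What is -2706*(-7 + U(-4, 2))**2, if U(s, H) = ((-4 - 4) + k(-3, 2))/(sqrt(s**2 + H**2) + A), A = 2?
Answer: -1779195/16 - 669735*sqrt(5)/16 ≈ -2.0480e+5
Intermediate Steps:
U(s, H) = -11/(2 + sqrt(H**2 + s**2)) (U(s, H) = ((-4 - 4) - 3)/(sqrt(s**2 + H**2) + 2) = (-8 - 3)/(sqrt(H**2 + s**2) + 2) = -11/(2 + sqrt(H**2 + s**2)))
-2706*(-7 + U(-4, 2))**2 = -2706*(-7 - 11/(2 + sqrt(2**2 + (-4)**2)))**2 = -2706*(-7 - 11/(2 + sqrt(4 + 16)))**2 = -2706*(-7 - 11/(2 + sqrt(20)))**2 = -2706*(-7 - 11/(2 + 2*sqrt(5)))**2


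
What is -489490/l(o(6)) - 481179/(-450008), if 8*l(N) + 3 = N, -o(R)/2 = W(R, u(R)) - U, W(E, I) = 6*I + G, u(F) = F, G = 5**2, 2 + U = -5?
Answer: 1762262211241/62551112 ≈ 28173.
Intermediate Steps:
U = -7 (U = -2 - 5 = -7)
G = 25
W(E, I) = 25 + 6*I (W(E, I) = 6*I + 25 = 25 + 6*I)
o(R) = -64 - 12*R (o(R) = -2*((25 + 6*R) - 1*(-7)) = -2*((25 + 6*R) + 7) = -2*(32 + 6*R) = -64 - 12*R)
l(N) = -3/8 + N/8
-489490/l(o(6)) - 481179/(-450008) = -489490/(-3/8 + (-64 - 12*6)/8) - 481179/(-450008) = -489490/(-3/8 + (-64 - 72)/8) - 481179*(-1/450008) = -489490/(-3/8 + (1/8)*(-136)) + 481179/450008 = -489490/(-3/8 - 17) + 481179/450008 = -489490/(-139/8) + 481179/450008 = -489490*(-8/139) + 481179/450008 = 3915920/139 + 481179/450008 = 1762262211241/62551112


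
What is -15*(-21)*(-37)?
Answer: -11655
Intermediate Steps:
-15*(-21)*(-37) = 315*(-37) = -11655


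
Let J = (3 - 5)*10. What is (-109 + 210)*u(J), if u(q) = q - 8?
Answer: -2828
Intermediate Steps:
J = -20 (J = -2*10 = -20)
u(q) = -8 + q
(-109 + 210)*u(J) = (-109 + 210)*(-8 - 20) = 101*(-28) = -2828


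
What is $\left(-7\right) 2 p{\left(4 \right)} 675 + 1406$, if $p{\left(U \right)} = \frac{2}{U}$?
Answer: $-3319$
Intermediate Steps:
$\left(-7\right) 2 p{\left(4 \right)} 675 + 1406 = \left(-7\right) 2 \cdot \frac{2}{4} \cdot 675 + 1406 = - 14 \cdot 2 \cdot \frac{1}{4} \cdot 675 + 1406 = \left(-14\right) \frac{1}{2} \cdot 675 + 1406 = \left(-7\right) 675 + 1406 = -4725 + 1406 = -3319$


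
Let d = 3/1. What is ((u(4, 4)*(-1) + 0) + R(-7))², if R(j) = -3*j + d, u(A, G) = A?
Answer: 400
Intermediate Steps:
d = 3 (d = 3*1 = 3)
R(j) = 3 - 3*j (R(j) = -3*j + 3 = 3 - 3*j)
((u(4, 4)*(-1) + 0) + R(-7))² = ((4*(-1) + 0) + (3 - 3*(-7)))² = ((-4 + 0) + (3 + 21))² = (-4 + 24)² = 20² = 400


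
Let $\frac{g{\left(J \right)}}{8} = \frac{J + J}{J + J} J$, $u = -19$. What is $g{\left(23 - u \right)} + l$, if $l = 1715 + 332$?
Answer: $2383$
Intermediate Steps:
$l = 2047$
$g{\left(J \right)} = 8 J$ ($g{\left(J \right)} = 8 \frac{J + J}{J + J} J = 8 \frac{2 J}{2 J} J = 8 \cdot 2 J \frac{1}{2 J} J = 8 \cdot 1 J = 8 J$)
$g{\left(23 - u \right)} + l = 8 \left(23 - -19\right) + 2047 = 8 \left(23 + 19\right) + 2047 = 8 \cdot 42 + 2047 = 336 + 2047 = 2383$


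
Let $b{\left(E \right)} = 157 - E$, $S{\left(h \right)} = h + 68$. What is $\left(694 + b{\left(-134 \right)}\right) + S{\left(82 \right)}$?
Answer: $1135$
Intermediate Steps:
$S{\left(h \right)} = 68 + h$
$\left(694 + b{\left(-134 \right)}\right) + S{\left(82 \right)} = \left(694 + \left(157 - -134\right)\right) + \left(68 + 82\right) = \left(694 + \left(157 + 134\right)\right) + 150 = \left(694 + 291\right) + 150 = 985 + 150 = 1135$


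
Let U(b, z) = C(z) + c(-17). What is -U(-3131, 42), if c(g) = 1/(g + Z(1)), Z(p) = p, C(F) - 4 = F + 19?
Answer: -1039/16 ≈ -64.938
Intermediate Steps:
C(F) = 23 + F (C(F) = 4 + (F + 19) = 4 + (19 + F) = 23 + F)
c(g) = 1/(1 + g) (c(g) = 1/(g + 1) = 1/(1 + g))
U(b, z) = 367/16 + z (U(b, z) = (23 + z) + 1/(1 - 17) = (23 + z) + 1/(-16) = (23 + z) - 1/16 = 367/16 + z)
-U(-3131, 42) = -(367/16 + 42) = -1*1039/16 = -1039/16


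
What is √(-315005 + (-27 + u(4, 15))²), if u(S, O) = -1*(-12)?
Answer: 2*I*√78695 ≈ 561.05*I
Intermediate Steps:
u(S, O) = 12
√(-315005 + (-27 + u(4, 15))²) = √(-315005 + (-27 + 12)²) = √(-315005 + (-15)²) = √(-315005 + 225) = √(-314780) = 2*I*√78695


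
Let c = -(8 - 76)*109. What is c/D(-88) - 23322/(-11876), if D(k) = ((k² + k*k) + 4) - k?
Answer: 56422709/23128510 ≈ 2.4395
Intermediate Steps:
D(k) = 4 - k + 2*k² (D(k) = ((k² + k²) + 4) - k = (2*k² + 4) - k = (4 + 2*k²) - k = 4 - k + 2*k²)
c = 7412 (c = -(-68)*109 = -1*(-7412) = 7412)
c/D(-88) - 23322/(-11876) = 7412/(4 - 1*(-88) + 2*(-88)²) - 23322/(-11876) = 7412/(4 + 88 + 2*7744) - 23322*(-1/11876) = 7412/(4 + 88 + 15488) + 11661/5938 = 7412/15580 + 11661/5938 = 7412*(1/15580) + 11661/5938 = 1853/3895 + 11661/5938 = 56422709/23128510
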